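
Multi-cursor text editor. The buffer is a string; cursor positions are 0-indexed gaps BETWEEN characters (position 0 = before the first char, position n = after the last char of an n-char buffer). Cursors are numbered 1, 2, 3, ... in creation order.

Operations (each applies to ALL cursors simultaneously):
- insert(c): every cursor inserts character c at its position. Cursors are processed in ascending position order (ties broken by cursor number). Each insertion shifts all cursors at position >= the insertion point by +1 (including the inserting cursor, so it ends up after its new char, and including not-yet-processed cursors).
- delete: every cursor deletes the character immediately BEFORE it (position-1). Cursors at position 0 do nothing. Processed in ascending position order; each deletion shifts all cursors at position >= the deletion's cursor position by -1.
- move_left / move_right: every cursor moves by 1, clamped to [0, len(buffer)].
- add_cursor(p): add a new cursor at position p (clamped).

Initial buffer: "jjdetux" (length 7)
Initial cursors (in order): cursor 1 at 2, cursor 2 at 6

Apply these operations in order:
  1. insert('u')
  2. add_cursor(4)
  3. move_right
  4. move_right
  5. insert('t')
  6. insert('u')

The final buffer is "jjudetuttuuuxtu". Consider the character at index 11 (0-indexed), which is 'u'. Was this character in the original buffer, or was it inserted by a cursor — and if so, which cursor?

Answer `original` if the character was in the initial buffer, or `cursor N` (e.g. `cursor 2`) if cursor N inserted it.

Answer: cursor 2

Derivation:
After op 1 (insert('u')): buffer="jjudetuux" (len 9), cursors c1@3 c2@8, authorship ..1....2.
After op 2 (add_cursor(4)): buffer="jjudetuux" (len 9), cursors c1@3 c3@4 c2@8, authorship ..1....2.
After op 3 (move_right): buffer="jjudetuux" (len 9), cursors c1@4 c3@5 c2@9, authorship ..1....2.
After op 4 (move_right): buffer="jjudetuux" (len 9), cursors c1@5 c3@6 c2@9, authorship ..1....2.
After op 5 (insert('t')): buffer="jjudetttuuxt" (len 12), cursors c1@6 c3@8 c2@12, authorship ..1..1.3.2.2
After op 6 (insert('u')): buffer="jjudetuttuuuxtu" (len 15), cursors c1@7 c3@10 c2@15, authorship ..1..11.33.2.22
Authorship (.=original, N=cursor N): . . 1 . . 1 1 . 3 3 . 2 . 2 2
Index 11: author = 2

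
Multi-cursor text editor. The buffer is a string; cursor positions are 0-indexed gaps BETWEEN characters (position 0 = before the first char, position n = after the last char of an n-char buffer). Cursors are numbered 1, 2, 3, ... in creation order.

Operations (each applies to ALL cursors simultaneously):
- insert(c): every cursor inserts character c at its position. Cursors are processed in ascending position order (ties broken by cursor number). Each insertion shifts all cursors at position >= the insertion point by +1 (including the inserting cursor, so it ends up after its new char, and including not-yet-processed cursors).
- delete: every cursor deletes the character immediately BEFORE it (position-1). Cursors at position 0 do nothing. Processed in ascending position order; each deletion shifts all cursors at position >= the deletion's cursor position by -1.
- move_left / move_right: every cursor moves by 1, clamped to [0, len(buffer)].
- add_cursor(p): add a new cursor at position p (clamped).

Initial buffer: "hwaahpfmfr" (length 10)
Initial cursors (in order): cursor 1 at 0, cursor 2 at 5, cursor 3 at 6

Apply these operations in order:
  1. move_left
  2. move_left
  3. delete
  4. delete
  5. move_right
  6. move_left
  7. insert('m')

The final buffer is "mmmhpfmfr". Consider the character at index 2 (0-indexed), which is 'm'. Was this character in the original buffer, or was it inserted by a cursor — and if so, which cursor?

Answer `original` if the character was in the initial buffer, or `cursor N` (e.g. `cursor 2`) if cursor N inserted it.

After op 1 (move_left): buffer="hwaahpfmfr" (len 10), cursors c1@0 c2@4 c3@5, authorship ..........
After op 2 (move_left): buffer="hwaahpfmfr" (len 10), cursors c1@0 c2@3 c3@4, authorship ..........
After op 3 (delete): buffer="hwhpfmfr" (len 8), cursors c1@0 c2@2 c3@2, authorship ........
After op 4 (delete): buffer="hpfmfr" (len 6), cursors c1@0 c2@0 c3@0, authorship ......
After op 5 (move_right): buffer="hpfmfr" (len 6), cursors c1@1 c2@1 c3@1, authorship ......
After op 6 (move_left): buffer="hpfmfr" (len 6), cursors c1@0 c2@0 c3@0, authorship ......
After op 7 (insert('m')): buffer="mmmhpfmfr" (len 9), cursors c1@3 c2@3 c3@3, authorship 123......
Authorship (.=original, N=cursor N): 1 2 3 . . . . . .
Index 2: author = 3

Answer: cursor 3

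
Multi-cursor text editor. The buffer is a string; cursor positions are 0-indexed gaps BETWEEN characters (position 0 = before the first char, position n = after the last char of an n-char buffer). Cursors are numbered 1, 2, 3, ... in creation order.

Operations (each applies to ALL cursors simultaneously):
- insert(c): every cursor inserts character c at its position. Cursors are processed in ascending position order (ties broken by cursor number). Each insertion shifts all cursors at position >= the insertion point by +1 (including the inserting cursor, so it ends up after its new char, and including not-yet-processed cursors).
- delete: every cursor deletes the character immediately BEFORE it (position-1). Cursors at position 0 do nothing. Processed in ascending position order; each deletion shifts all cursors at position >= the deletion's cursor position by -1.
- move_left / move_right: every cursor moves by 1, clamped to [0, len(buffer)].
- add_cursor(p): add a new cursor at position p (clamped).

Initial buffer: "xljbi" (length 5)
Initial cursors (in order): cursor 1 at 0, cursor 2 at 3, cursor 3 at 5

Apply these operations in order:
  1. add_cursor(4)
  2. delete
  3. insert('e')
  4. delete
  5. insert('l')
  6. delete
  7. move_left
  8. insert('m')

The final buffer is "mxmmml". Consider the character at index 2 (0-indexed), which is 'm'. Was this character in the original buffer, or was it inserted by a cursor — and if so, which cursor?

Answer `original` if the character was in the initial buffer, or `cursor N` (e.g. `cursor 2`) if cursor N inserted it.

After op 1 (add_cursor(4)): buffer="xljbi" (len 5), cursors c1@0 c2@3 c4@4 c3@5, authorship .....
After op 2 (delete): buffer="xl" (len 2), cursors c1@0 c2@2 c3@2 c4@2, authorship ..
After op 3 (insert('e')): buffer="exleee" (len 6), cursors c1@1 c2@6 c3@6 c4@6, authorship 1..234
After op 4 (delete): buffer="xl" (len 2), cursors c1@0 c2@2 c3@2 c4@2, authorship ..
After op 5 (insert('l')): buffer="lxllll" (len 6), cursors c1@1 c2@6 c3@6 c4@6, authorship 1..234
After op 6 (delete): buffer="xl" (len 2), cursors c1@0 c2@2 c3@2 c4@2, authorship ..
After op 7 (move_left): buffer="xl" (len 2), cursors c1@0 c2@1 c3@1 c4@1, authorship ..
After op 8 (insert('m')): buffer="mxmmml" (len 6), cursors c1@1 c2@5 c3@5 c4@5, authorship 1.234.
Authorship (.=original, N=cursor N): 1 . 2 3 4 .
Index 2: author = 2

Answer: cursor 2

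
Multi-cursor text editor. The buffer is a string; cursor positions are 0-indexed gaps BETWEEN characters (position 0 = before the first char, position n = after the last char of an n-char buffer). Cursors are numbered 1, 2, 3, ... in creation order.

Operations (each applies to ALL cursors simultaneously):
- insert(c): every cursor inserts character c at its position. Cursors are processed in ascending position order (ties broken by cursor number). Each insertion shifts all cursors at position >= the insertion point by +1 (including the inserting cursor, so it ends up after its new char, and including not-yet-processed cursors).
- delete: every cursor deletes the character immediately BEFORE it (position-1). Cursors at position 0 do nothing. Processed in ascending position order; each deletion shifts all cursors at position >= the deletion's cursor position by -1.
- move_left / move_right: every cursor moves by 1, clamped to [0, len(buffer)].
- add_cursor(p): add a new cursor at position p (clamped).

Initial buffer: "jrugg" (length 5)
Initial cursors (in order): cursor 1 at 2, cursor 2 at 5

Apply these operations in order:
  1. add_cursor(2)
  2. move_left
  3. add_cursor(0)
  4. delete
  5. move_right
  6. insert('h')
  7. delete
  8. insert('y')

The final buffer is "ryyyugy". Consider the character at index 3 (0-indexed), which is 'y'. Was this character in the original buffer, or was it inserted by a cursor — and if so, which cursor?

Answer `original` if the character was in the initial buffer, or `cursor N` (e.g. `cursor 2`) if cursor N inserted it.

After op 1 (add_cursor(2)): buffer="jrugg" (len 5), cursors c1@2 c3@2 c2@5, authorship .....
After op 2 (move_left): buffer="jrugg" (len 5), cursors c1@1 c3@1 c2@4, authorship .....
After op 3 (add_cursor(0)): buffer="jrugg" (len 5), cursors c4@0 c1@1 c3@1 c2@4, authorship .....
After op 4 (delete): buffer="rug" (len 3), cursors c1@0 c3@0 c4@0 c2@2, authorship ...
After op 5 (move_right): buffer="rug" (len 3), cursors c1@1 c3@1 c4@1 c2@3, authorship ...
After op 6 (insert('h')): buffer="rhhhugh" (len 7), cursors c1@4 c3@4 c4@4 c2@7, authorship .134..2
After op 7 (delete): buffer="rug" (len 3), cursors c1@1 c3@1 c4@1 c2@3, authorship ...
After op 8 (insert('y')): buffer="ryyyugy" (len 7), cursors c1@4 c3@4 c4@4 c2@7, authorship .134..2
Authorship (.=original, N=cursor N): . 1 3 4 . . 2
Index 3: author = 4

Answer: cursor 4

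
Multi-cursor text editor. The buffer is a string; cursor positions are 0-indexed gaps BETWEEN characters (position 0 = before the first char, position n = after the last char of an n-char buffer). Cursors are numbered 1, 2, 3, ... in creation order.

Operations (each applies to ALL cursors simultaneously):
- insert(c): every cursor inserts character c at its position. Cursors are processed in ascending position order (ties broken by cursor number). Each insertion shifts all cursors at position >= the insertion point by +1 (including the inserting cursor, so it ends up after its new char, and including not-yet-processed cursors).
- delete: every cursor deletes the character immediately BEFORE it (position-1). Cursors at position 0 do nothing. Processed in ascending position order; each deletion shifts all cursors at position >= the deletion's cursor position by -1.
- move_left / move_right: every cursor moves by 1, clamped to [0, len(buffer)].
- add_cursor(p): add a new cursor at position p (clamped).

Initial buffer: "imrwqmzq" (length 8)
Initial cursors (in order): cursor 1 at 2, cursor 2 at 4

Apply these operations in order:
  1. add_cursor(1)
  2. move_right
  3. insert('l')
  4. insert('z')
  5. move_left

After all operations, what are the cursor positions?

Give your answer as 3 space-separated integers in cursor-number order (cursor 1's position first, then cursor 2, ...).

After op 1 (add_cursor(1)): buffer="imrwqmzq" (len 8), cursors c3@1 c1@2 c2@4, authorship ........
After op 2 (move_right): buffer="imrwqmzq" (len 8), cursors c3@2 c1@3 c2@5, authorship ........
After op 3 (insert('l')): buffer="imlrlwqlmzq" (len 11), cursors c3@3 c1@5 c2@8, authorship ..3.1..2...
After op 4 (insert('z')): buffer="imlzrlzwqlzmzq" (len 14), cursors c3@4 c1@7 c2@11, authorship ..33.11..22...
After op 5 (move_left): buffer="imlzrlzwqlzmzq" (len 14), cursors c3@3 c1@6 c2@10, authorship ..33.11..22...

Answer: 6 10 3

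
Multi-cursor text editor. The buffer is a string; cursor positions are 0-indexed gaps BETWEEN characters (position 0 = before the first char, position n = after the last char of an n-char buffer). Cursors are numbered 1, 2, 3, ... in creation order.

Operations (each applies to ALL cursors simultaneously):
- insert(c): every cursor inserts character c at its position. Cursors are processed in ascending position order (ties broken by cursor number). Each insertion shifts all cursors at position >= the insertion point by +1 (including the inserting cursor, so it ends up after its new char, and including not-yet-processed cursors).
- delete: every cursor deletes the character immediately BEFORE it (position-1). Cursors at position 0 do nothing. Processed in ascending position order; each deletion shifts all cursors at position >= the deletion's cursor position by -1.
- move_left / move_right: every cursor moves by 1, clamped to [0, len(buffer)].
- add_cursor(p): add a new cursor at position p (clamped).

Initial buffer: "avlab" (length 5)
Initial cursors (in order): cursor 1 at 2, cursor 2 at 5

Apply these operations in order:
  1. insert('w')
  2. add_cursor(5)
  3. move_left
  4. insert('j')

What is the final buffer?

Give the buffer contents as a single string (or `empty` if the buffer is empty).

Answer: avjwljabjw

Derivation:
After op 1 (insert('w')): buffer="avwlabw" (len 7), cursors c1@3 c2@7, authorship ..1...2
After op 2 (add_cursor(5)): buffer="avwlabw" (len 7), cursors c1@3 c3@5 c2@7, authorship ..1...2
After op 3 (move_left): buffer="avwlabw" (len 7), cursors c1@2 c3@4 c2@6, authorship ..1...2
After op 4 (insert('j')): buffer="avjwljabjw" (len 10), cursors c1@3 c3@6 c2@9, authorship ..11.3..22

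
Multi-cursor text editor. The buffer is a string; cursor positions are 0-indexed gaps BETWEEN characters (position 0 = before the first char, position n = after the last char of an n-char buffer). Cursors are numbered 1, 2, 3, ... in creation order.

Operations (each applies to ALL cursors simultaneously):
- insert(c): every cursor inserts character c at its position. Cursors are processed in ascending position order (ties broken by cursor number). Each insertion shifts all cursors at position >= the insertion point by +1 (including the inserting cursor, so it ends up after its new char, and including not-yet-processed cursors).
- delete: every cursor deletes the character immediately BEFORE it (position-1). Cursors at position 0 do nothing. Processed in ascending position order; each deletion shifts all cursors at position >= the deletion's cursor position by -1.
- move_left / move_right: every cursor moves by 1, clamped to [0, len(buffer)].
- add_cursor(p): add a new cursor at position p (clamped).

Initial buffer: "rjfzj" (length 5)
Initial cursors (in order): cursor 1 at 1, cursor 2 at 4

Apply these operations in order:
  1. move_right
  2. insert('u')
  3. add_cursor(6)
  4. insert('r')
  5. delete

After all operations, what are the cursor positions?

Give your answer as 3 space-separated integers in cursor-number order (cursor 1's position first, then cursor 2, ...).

After op 1 (move_right): buffer="rjfzj" (len 5), cursors c1@2 c2@5, authorship .....
After op 2 (insert('u')): buffer="rjufzju" (len 7), cursors c1@3 c2@7, authorship ..1...2
After op 3 (add_cursor(6)): buffer="rjufzju" (len 7), cursors c1@3 c3@6 c2@7, authorship ..1...2
After op 4 (insert('r')): buffer="rjurfzjrur" (len 10), cursors c1@4 c3@8 c2@10, authorship ..11...322
After op 5 (delete): buffer="rjufzju" (len 7), cursors c1@3 c3@6 c2@7, authorship ..1...2

Answer: 3 7 6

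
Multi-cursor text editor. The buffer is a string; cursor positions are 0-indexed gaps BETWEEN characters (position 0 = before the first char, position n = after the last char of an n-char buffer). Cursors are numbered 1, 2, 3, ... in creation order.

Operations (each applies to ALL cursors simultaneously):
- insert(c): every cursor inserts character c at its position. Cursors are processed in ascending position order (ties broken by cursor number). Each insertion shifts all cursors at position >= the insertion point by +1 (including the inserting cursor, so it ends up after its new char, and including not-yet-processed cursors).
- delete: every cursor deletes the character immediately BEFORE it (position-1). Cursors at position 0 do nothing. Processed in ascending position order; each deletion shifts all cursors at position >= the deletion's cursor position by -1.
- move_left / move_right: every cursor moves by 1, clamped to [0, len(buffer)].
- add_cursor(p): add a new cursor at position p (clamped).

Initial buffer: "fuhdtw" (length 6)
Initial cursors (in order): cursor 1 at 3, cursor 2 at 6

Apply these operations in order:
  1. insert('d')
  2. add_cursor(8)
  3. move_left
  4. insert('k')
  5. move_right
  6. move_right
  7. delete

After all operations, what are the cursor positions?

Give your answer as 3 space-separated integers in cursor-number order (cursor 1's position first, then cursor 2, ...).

Answer: 5 8 8

Derivation:
After op 1 (insert('d')): buffer="fuhddtwd" (len 8), cursors c1@4 c2@8, authorship ...1...2
After op 2 (add_cursor(8)): buffer="fuhddtwd" (len 8), cursors c1@4 c2@8 c3@8, authorship ...1...2
After op 3 (move_left): buffer="fuhddtwd" (len 8), cursors c1@3 c2@7 c3@7, authorship ...1...2
After op 4 (insert('k')): buffer="fuhkddtwkkd" (len 11), cursors c1@4 c2@10 c3@10, authorship ...11...232
After op 5 (move_right): buffer="fuhkddtwkkd" (len 11), cursors c1@5 c2@11 c3@11, authorship ...11...232
After op 6 (move_right): buffer="fuhkddtwkkd" (len 11), cursors c1@6 c2@11 c3@11, authorship ...11...232
After op 7 (delete): buffer="fuhkdtwk" (len 8), cursors c1@5 c2@8 c3@8, authorship ...11..2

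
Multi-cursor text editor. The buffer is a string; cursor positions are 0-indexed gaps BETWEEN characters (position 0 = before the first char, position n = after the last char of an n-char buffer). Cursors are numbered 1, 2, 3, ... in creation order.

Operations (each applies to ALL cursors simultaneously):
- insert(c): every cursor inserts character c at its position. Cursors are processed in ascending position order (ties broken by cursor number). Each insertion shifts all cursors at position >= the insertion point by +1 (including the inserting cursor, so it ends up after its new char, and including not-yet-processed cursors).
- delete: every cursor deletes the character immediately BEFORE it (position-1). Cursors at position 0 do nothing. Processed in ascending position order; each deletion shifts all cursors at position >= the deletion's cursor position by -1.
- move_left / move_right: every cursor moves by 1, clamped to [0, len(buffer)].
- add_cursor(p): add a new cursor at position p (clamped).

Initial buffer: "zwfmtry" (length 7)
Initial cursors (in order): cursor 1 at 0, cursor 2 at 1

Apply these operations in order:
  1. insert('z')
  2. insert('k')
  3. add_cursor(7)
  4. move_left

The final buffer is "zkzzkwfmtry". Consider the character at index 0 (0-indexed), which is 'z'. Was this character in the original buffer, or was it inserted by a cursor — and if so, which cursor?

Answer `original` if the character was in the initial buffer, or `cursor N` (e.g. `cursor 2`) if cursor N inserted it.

After op 1 (insert('z')): buffer="zzzwfmtry" (len 9), cursors c1@1 c2@3, authorship 1.2......
After op 2 (insert('k')): buffer="zkzzkwfmtry" (len 11), cursors c1@2 c2@5, authorship 11.22......
After op 3 (add_cursor(7)): buffer="zkzzkwfmtry" (len 11), cursors c1@2 c2@5 c3@7, authorship 11.22......
After op 4 (move_left): buffer="zkzzkwfmtry" (len 11), cursors c1@1 c2@4 c3@6, authorship 11.22......
Authorship (.=original, N=cursor N): 1 1 . 2 2 . . . . . .
Index 0: author = 1

Answer: cursor 1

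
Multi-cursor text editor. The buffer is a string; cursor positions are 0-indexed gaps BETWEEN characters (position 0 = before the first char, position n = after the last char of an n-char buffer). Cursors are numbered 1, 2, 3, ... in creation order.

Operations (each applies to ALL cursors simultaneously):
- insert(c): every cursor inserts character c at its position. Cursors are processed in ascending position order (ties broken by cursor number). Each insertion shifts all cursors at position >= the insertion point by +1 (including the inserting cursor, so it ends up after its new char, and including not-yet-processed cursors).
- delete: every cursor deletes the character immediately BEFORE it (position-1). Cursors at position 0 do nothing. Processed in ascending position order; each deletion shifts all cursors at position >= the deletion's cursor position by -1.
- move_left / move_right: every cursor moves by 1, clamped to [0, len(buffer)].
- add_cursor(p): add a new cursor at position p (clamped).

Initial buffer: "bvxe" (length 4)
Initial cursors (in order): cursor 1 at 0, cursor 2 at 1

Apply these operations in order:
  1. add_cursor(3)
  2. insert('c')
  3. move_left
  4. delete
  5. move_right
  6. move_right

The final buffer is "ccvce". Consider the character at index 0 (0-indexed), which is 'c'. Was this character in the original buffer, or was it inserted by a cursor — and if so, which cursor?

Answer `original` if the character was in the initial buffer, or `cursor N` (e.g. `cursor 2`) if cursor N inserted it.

After op 1 (add_cursor(3)): buffer="bvxe" (len 4), cursors c1@0 c2@1 c3@3, authorship ....
After op 2 (insert('c')): buffer="cbcvxce" (len 7), cursors c1@1 c2@3 c3@6, authorship 1.2..3.
After op 3 (move_left): buffer="cbcvxce" (len 7), cursors c1@0 c2@2 c3@5, authorship 1.2..3.
After op 4 (delete): buffer="ccvce" (len 5), cursors c1@0 c2@1 c3@3, authorship 12.3.
After op 5 (move_right): buffer="ccvce" (len 5), cursors c1@1 c2@2 c3@4, authorship 12.3.
After op 6 (move_right): buffer="ccvce" (len 5), cursors c1@2 c2@3 c3@5, authorship 12.3.
Authorship (.=original, N=cursor N): 1 2 . 3 .
Index 0: author = 1

Answer: cursor 1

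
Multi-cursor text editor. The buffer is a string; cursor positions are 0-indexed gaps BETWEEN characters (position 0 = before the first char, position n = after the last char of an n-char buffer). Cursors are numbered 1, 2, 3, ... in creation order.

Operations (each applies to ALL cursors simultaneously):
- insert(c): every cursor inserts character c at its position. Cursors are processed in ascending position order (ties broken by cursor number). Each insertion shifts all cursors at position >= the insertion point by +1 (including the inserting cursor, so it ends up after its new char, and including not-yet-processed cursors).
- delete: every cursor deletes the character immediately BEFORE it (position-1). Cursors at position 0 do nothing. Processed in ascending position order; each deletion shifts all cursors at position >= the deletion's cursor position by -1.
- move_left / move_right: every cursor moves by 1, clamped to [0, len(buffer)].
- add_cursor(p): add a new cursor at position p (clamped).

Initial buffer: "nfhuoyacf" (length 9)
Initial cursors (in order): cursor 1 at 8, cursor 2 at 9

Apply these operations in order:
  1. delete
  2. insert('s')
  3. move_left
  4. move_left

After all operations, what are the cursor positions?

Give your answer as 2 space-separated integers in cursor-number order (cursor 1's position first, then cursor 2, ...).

After op 1 (delete): buffer="nfhuoya" (len 7), cursors c1@7 c2@7, authorship .......
After op 2 (insert('s')): buffer="nfhuoyass" (len 9), cursors c1@9 c2@9, authorship .......12
After op 3 (move_left): buffer="nfhuoyass" (len 9), cursors c1@8 c2@8, authorship .......12
After op 4 (move_left): buffer="nfhuoyass" (len 9), cursors c1@7 c2@7, authorship .......12

Answer: 7 7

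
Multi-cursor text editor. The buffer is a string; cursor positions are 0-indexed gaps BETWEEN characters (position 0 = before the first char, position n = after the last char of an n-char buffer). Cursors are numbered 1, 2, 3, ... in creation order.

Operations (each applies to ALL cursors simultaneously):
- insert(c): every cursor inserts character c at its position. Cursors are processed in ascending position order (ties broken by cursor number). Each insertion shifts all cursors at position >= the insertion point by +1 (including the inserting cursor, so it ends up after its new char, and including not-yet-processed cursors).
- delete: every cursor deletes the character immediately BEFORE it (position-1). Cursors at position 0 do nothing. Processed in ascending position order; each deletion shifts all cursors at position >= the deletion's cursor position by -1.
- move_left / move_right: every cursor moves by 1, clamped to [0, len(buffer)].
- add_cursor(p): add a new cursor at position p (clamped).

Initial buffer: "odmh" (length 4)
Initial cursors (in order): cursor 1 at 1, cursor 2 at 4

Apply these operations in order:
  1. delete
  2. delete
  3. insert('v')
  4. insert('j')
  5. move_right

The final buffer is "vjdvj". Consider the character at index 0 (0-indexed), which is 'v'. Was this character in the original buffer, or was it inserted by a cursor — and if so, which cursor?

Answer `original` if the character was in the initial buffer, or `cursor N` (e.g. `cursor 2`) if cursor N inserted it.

After op 1 (delete): buffer="dm" (len 2), cursors c1@0 c2@2, authorship ..
After op 2 (delete): buffer="d" (len 1), cursors c1@0 c2@1, authorship .
After op 3 (insert('v')): buffer="vdv" (len 3), cursors c1@1 c2@3, authorship 1.2
After op 4 (insert('j')): buffer="vjdvj" (len 5), cursors c1@2 c2@5, authorship 11.22
After op 5 (move_right): buffer="vjdvj" (len 5), cursors c1@3 c2@5, authorship 11.22
Authorship (.=original, N=cursor N): 1 1 . 2 2
Index 0: author = 1

Answer: cursor 1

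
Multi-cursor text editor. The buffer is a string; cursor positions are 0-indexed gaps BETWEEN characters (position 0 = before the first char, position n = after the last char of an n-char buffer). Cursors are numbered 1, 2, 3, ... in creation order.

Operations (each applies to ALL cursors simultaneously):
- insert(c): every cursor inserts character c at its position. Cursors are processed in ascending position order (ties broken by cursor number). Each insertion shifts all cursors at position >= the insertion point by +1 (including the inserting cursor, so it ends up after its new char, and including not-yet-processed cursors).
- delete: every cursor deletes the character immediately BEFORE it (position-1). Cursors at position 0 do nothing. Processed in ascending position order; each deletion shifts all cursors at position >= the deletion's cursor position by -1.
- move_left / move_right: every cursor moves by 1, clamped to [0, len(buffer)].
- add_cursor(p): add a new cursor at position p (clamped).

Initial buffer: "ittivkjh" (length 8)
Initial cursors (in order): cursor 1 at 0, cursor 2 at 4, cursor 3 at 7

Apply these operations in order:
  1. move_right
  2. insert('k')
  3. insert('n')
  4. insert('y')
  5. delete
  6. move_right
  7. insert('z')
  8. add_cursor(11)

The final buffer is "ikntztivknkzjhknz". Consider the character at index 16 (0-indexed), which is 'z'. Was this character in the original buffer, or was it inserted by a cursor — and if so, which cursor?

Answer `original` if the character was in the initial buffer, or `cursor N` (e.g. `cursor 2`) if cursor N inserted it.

After op 1 (move_right): buffer="ittivkjh" (len 8), cursors c1@1 c2@5 c3@8, authorship ........
After op 2 (insert('k')): buffer="ikttivkkjhk" (len 11), cursors c1@2 c2@7 c3@11, authorship .1....2...3
After op 3 (insert('n')): buffer="iknttivknkjhkn" (len 14), cursors c1@3 c2@9 c3@14, authorship .11....22...33
After op 4 (insert('y')): buffer="iknyttivknykjhkny" (len 17), cursors c1@4 c2@11 c3@17, authorship .111....222...333
After op 5 (delete): buffer="iknttivknkjhkn" (len 14), cursors c1@3 c2@9 c3@14, authorship .11....22...33
After op 6 (move_right): buffer="iknttivknkjhkn" (len 14), cursors c1@4 c2@10 c3@14, authorship .11....22...33
After op 7 (insert('z')): buffer="ikntztivknkzjhknz" (len 17), cursors c1@5 c2@12 c3@17, authorship .11.1...22.2..333
After op 8 (add_cursor(11)): buffer="ikntztivknkzjhknz" (len 17), cursors c1@5 c4@11 c2@12 c3@17, authorship .11.1...22.2..333
Authorship (.=original, N=cursor N): . 1 1 . 1 . . . 2 2 . 2 . . 3 3 3
Index 16: author = 3

Answer: cursor 3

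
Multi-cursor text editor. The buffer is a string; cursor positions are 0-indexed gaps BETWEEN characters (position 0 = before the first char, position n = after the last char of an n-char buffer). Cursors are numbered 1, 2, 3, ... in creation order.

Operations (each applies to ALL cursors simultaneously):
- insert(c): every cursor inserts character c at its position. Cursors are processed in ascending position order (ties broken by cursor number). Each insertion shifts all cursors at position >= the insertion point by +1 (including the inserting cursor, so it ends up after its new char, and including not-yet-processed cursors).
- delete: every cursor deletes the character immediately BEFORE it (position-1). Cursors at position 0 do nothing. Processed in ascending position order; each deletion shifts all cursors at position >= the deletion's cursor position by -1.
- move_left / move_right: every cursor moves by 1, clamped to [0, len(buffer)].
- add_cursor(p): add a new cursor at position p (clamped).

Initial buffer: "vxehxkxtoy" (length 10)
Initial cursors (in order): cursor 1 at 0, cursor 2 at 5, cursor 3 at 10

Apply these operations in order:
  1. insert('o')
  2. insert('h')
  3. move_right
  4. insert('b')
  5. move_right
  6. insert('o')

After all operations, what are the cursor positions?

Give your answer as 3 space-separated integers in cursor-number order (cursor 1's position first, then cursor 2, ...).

After op 1 (insert('o')): buffer="ovxehxokxtoyo" (len 13), cursors c1@1 c2@7 c3@13, authorship 1.....2.....3
After op 2 (insert('h')): buffer="ohvxehxohkxtoyoh" (len 16), cursors c1@2 c2@9 c3@16, authorship 11.....22.....33
After op 3 (move_right): buffer="ohvxehxohkxtoyoh" (len 16), cursors c1@3 c2@10 c3@16, authorship 11.....22.....33
After op 4 (insert('b')): buffer="ohvbxehxohkbxtoyohb" (len 19), cursors c1@4 c2@12 c3@19, authorship 11.1....22.2....333
After op 5 (move_right): buffer="ohvbxehxohkbxtoyohb" (len 19), cursors c1@5 c2@13 c3@19, authorship 11.1....22.2....333
After op 6 (insert('o')): buffer="ohvbxoehxohkbxotoyohbo" (len 22), cursors c1@6 c2@15 c3@22, authorship 11.1.1...22.2.2...3333

Answer: 6 15 22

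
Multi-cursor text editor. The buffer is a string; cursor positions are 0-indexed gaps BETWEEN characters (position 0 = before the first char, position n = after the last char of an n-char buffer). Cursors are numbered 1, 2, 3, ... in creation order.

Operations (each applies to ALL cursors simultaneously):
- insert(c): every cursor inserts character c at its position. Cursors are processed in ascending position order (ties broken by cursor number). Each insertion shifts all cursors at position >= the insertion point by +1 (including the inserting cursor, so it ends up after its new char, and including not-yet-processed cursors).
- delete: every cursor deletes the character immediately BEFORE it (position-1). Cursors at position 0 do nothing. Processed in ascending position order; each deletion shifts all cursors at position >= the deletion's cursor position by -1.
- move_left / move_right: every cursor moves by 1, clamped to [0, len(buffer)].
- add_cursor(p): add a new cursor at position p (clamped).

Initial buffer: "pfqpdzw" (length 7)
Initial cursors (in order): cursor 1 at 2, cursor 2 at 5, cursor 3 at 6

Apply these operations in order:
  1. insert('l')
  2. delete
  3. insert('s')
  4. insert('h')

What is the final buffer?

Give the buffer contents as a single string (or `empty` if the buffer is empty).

After op 1 (insert('l')): buffer="pflqpdlzlw" (len 10), cursors c1@3 c2@7 c3@9, authorship ..1...2.3.
After op 2 (delete): buffer="pfqpdzw" (len 7), cursors c1@2 c2@5 c3@6, authorship .......
After op 3 (insert('s')): buffer="pfsqpdszsw" (len 10), cursors c1@3 c2@7 c3@9, authorship ..1...2.3.
After op 4 (insert('h')): buffer="pfshqpdshzshw" (len 13), cursors c1@4 c2@9 c3@12, authorship ..11...22.33.

Answer: pfshqpdshzshw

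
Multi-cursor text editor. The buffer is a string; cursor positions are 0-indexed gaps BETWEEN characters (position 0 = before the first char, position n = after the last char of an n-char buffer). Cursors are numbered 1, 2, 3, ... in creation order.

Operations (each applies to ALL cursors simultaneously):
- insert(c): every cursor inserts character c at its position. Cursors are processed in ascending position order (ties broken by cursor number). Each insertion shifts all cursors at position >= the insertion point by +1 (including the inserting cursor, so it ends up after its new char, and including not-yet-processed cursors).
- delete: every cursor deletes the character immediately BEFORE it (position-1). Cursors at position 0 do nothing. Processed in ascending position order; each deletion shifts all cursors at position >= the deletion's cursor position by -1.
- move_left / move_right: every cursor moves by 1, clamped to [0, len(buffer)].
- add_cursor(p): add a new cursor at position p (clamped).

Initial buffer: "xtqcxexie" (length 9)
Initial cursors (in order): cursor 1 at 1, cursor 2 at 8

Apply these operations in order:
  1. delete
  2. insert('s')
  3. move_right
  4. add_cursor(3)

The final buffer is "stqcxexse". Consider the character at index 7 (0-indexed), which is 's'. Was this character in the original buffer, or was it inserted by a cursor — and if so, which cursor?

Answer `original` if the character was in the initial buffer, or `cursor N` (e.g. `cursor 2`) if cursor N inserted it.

After op 1 (delete): buffer="tqcxexe" (len 7), cursors c1@0 c2@6, authorship .......
After op 2 (insert('s')): buffer="stqcxexse" (len 9), cursors c1@1 c2@8, authorship 1......2.
After op 3 (move_right): buffer="stqcxexse" (len 9), cursors c1@2 c2@9, authorship 1......2.
After op 4 (add_cursor(3)): buffer="stqcxexse" (len 9), cursors c1@2 c3@3 c2@9, authorship 1......2.
Authorship (.=original, N=cursor N): 1 . . . . . . 2 .
Index 7: author = 2

Answer: cursor 2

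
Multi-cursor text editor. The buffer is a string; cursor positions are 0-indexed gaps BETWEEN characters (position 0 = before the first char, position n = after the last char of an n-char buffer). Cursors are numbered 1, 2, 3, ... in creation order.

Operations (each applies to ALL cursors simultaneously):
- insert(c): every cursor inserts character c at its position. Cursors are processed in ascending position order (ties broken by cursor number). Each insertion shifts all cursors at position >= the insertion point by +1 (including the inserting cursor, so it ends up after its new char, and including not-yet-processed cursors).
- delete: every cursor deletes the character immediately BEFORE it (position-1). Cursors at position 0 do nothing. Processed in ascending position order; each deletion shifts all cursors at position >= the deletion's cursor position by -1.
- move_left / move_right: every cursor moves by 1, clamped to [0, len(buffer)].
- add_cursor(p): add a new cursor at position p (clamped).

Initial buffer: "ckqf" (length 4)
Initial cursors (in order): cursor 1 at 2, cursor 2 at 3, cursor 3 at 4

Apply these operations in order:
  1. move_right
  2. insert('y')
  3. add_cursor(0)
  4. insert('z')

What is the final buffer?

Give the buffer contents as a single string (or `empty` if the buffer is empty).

Answer: zckqyzfyyzz

Derivation:
After op 1 (move_right): buffer="ckqf" (len 4), cursors c1@3 c2@4 c3@4, authorship ....
After op 2 (insert('y')): buffer="ckqyfyy" (len 7), cursors c1@4 c2@7 c3@7, authorship ...1.23
After op 3 (add_cursor(0)): buffer="ckqyfyy" (len 7), cursors c4@0 c1@4 c2@7 c3@7, authorship ...1.23
After op 4 (insert('z')): buffer="zckqyzfyyzz" (len 11), cursors c4@1 c1@6 c2@11 c3@11, authorship 4...11.2323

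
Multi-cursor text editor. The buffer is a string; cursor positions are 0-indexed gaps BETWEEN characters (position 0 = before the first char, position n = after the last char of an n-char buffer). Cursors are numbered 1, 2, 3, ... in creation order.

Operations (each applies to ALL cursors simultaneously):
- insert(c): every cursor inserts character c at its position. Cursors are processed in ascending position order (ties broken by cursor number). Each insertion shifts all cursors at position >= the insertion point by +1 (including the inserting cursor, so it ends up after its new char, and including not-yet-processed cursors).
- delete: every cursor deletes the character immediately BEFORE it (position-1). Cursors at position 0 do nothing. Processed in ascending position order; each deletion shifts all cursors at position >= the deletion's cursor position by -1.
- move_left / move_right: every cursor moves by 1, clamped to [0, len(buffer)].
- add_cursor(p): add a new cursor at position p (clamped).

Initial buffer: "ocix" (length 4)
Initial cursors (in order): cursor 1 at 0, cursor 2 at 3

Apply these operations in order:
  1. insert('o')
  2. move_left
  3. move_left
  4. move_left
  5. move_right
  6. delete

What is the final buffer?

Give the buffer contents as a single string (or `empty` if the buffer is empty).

Answer: oiox

Derivation:
After op 1 (insert('o')): buffer="oociox" (len 6), cursors c1@1 c2@5, authorship 1...2.
After op 2 (move_left): buffer="oociox" (len 6), cursors c1@0 c2@4, authorship 1...2.
After op 3 (move_left): buffer="oociox" (len 6), cursors c1@0 c2@3, authorship 1...2.
After op 4 (move_left): buffer="oociox" (len 6), cursors c1@0 c2@2, authorship 1...2.
After op 5 (move_right): buffer="oociox" (len 6), cursors c1@1 c2@3, authorship 1...2.
After op 6 (delete): buffer="oiox" (len 4), cursors c1@0 c2@1, authorship ..2.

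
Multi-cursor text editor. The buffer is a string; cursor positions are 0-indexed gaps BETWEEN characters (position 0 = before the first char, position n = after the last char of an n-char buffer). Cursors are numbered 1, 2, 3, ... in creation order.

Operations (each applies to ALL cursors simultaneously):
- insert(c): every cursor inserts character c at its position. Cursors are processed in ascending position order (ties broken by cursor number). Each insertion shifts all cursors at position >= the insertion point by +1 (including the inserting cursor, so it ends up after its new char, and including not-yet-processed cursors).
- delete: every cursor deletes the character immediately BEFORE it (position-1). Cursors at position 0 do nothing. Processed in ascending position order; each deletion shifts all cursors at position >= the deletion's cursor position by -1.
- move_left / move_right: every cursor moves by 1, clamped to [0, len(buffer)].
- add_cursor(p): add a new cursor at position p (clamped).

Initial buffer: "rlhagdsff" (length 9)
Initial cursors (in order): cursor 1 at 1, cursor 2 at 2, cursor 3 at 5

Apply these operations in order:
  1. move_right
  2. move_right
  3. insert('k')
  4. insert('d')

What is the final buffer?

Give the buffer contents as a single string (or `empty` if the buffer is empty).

After op 1 (move_right): buffer="rlhagdsff" (len 9), cursors c1@2 c2@3 c3@6, authorship .........
After op 2 (move_right): buffer="rlhagdsff" (len 9), cursors c1@3 c2@4 c3@7, authorship .........
After op 3 (insert('k')): buffer="rlhkakgdskff" (len 12), cursors c1@4 c2@6 c3@10, authorship ...1.2...3..
After op 4 (insert('d')): buffer="rlhkdakdgdskdff" (len 15), cursors c1@5 c2@8 c3@13, authorship ...11.22...33..

Answer: rlhkdakdgdskdff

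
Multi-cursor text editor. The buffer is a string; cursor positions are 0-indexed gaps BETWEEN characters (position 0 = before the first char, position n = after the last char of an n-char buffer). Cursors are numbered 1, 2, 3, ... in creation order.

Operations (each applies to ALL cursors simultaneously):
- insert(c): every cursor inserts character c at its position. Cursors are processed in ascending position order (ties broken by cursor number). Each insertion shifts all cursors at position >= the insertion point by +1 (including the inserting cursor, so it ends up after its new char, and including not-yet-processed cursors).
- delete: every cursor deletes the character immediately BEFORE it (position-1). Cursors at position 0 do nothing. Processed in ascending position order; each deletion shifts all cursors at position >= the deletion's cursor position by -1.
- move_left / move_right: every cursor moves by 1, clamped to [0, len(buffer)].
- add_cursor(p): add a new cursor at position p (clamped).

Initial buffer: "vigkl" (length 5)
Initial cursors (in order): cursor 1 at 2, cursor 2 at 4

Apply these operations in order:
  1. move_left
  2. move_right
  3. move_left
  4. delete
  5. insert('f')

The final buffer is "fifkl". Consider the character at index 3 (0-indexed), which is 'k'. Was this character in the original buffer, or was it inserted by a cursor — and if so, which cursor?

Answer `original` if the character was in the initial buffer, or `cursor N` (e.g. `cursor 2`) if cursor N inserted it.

After op 1 (move_left): buffer="vigkl" (len 5), cursors c1@1 c2@3, authorship .....
After op 2 (move_right): buffer="vigkl" (len 5), cursors c1@2 c2@4, authorship .....
After op 3 (move_left): buffer="vigkl" (len 5), cursors c1@1 c2@3, authorship .....
After op 4 (delete): buffer="ikl" (len 3), cursors c1@0 c2@1, authorship ...
After op 5 (insert('f')): buffer="fifkl" (len 5), cursors c1@1 c2@3, authorship 1.2..
Authorship (.=original, N=cursor N): 1 . 2 . .
Index 3: author = original

Answer: original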